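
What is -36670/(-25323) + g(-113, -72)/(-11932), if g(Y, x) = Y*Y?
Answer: 114197053/302154036 ≈ 0.37794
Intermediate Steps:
g(Y, x) = Y²
-36670/(-25323) + g(-113, -72)/(-11932) = -36670/(-25323) + (-113)²/(-11932) = -36670*(-1/25323) + 12769*(-1/11932) = 36670/25323 - 12769/11932 = 114197053/302154036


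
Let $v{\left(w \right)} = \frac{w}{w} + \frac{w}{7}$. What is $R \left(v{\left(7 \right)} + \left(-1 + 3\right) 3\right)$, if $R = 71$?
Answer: $568$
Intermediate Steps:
$v{\left(w \right)} = 1 + \frac{w}{7}$ ($v{\left(w \right)} = 1 + w \frac{1}{7} = 1 + \frac{w}{7}$)
$R \left(v{\left(7 \right)} + \left(-1 + 3\right) 3\right) = 71 \left(\left(1 + \frac{1}{7} \cdot 7\right) + \left(-1 + 3\right) 3\right) = 71 \left(\left(1 + 1\right) + 2 \cdot 3\right) = 71 \left(2 + 6\right) = 71 \cdot 8 = 568$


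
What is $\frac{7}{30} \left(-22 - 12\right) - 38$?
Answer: $- \frac{689}{15} \approx -45.933$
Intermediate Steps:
$\frac{7}{30} \left(-22 - 12\right) - 38 = 7 \cdot \frac{1}{30} \left(-22 - 12\right) - 38 = \frac{7}{30} \left(-34\right) - 38 = - \frac{119}{15} - 38 = - \frac{689}{15}$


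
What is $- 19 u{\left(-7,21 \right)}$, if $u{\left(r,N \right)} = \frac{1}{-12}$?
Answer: $\frac{19}{12} \approx 1.5833$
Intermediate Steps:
$u{\left(r,N \right)} = - \frac{1}{12}$
$- 19 u{\left(-7,21 \right)} = \left(-19\right) \left(- \frac{1}{12}\right) = \frac{19}{12}$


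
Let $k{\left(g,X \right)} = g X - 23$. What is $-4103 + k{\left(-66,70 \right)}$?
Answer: $-8746$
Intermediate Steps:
$k{\left(g,X \right)} = -23 + X g$ ($k{\left(g,X \right)} = X g - 23 = -23 + X g$)
$-4103 + k{\left(-66,70 \right)} = -4103 + \left(-23 + 70 \left(-66\right)\right) = -4103 - 4643 = -8746$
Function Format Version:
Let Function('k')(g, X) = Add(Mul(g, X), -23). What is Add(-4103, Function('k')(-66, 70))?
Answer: -8746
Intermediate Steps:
Function('k')(g, X) = Add(-23, Mul(X, g)) (Function('k')(g, X) = Add(Mul(X, g), -23) = Add(-23, Mul(X, g)))
Add(-4103, Function('k')(-66, 70)) = Add(-4103, Add(-23, Mul(70, -66))) = Add(-4103, Add(-23, -4620)) = Add(-4103, -4643) = -8746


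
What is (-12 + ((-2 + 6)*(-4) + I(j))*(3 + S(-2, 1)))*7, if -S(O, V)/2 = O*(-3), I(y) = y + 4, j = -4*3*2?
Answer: 2184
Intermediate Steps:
j = -24 (j = -12*2 = -24)
I(y) = 4 + y
S(O, V) = 6*O (S(O, V) = -2*O*(-3) = -(-6)*O = 6*O)
(-12 + ((-2 + 6)*(-4) + I(j))*(3 + S(-2, 1)))*7 = (-12 + ((-2 + 6)*(-4) + (4 - 24))*(3 + 6*(-2)))*7 = (-12 + (4*(-4) - 20)*(3 - 12))*7 = (-12 + (-16 - 20)*(-9))*7 = (-12 - 36*(-9))*7 = (-12 + 324)*7 = 312*7 = 2184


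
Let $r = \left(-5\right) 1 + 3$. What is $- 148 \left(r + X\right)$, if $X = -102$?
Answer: $15392$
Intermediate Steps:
$r = -2$ ($r = -5 + 3 = -2$)
$- 148 \left(r + X\right) = - 148 \left(-2 - 102\right) = \left(-148\right) \left(-104\right) = 15392$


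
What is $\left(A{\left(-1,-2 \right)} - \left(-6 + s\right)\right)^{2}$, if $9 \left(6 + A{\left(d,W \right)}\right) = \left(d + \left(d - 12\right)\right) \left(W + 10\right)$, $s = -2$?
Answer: $\frac{8836}{81} \approx 109.09$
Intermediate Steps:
$A{\left(d,W \right)} = -6 + \frac{\left(-12 + 2 d\right) \left(10 + W\right)}{9}$ ($A{\left(d,W \right)} = -6 + \frac{\left(d + \left(d - 12\right)\right) \left(W + 10\right)}{9} = -6 + \frac{\left(d + \left(-12 + d\right)\right) \left(10 + W\right)}{9} = -6 + \frac{\left(-12 + 2 d\right) \left(10 + W\right)}{9}$)
$\left(A{\left(-1,-2 \right)} - \left(-6 + s\right)\right)^{2} = \left(\left(- \frac{58}{3} - - \frac{8}{3} + \frac{20}{9} \left(-1\right) + \frac{2}{9} \left(-2\right) \left(-1\right)\right) + \left(6 - -2\right)\right)^{2} = \left(\left(- \frac{58}{3} + \frac{8}{3} - \frac{20}{9} + \frac{4}{9}\right) + \left(6 + 2\right)\right)^{2} = \left(- \frac{166}{9} + 8\right)^{2} = \left(- \frac{94}{9}\right)^{2} = \frac{8836}{81}$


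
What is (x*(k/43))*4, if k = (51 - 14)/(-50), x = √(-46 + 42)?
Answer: -148*I/1075 ≈ -0.13767*I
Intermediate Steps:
x = 2*I (x = √(-4) = 2*I ≈ 2.0*I)
k = -37/50 (k = 37*(-1/50) = -37/50 ≈ -0.74000)
(x*(k/43))*4 = ((2*I)*(-37/50/43))*4 = ((2*I)*(-37/50*1/43))*4 = ((2*I)*(-37/2150))*4 = -37*I/1075*4 = -148*I/1075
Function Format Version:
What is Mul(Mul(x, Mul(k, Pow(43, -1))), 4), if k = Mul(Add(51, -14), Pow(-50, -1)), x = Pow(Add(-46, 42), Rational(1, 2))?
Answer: Mul(Rational(-148, 1075), I) ≈ Mul(-0.13767, I)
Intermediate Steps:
x = Mul(2, I) (x = Pow(-4, Rational(1, 2)) = Mul(2, I) ≈ Mul(2.0000, I))
k = Rational(-37, 50) (k = Mul(37, Rational(-1, 50)) = Rational(-37, 50) ≈ -0.74000)
Mul(Mul(x, Mul(k, Pow(43, -1))), 4) = Mul(Mul(Mul(2, I), Mul(Rational(-37, 50), Pow(43, -1))), 4) = Mul(Mul(Mul(2, I), Mul(Rational(-37, 50), Rational(1, 43))), 4) = Mul(Mul(Mul(2, I), Rational(-37, 2150)), 4) = Mul(Mul(Rational(-37, 1075), I), 4) = Mul(Rational(-148, 1075), I)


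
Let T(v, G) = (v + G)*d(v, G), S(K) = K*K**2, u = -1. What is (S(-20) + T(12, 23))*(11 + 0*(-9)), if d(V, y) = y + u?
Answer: -79530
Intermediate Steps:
S(K) = K**3
d(V, y) = -1 + y (d(V, y) = y - 1 = -1 + y)
T(v, G) = (-1 + G)*(G + v) (T(v, G) = (v + G)*(-1 + G) = (G + v)*(-1 + G) = (-1 + G)*(G + v))
(S(-20) + T(12, 23))*(11 + 0*(-9)) = ((-20)**3 + (-1 + 23)*(23 + 12))*(11 + 0*(-9)) = (-8000 + 22*35)*(11 + 0) = (-8000 + 770)*11 = -7230*11 = -79530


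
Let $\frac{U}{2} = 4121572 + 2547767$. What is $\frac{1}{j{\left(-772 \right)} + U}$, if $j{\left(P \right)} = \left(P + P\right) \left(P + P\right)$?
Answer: $\frac{1}{15722614} \approx 6.3603 \cdot 10^{-8}$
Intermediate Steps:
$U = 13338678$ ($U = 2 \left(4121572 + 2547767\right) = 2 \cdot 6669339 = 13338678$)
$j{\left(P \right)} = 4 P^{2}$ ($j{\left(P \right)} = 2 P 2 P = 4 P^{2}$)
$\frac{1}{j{\left(-772 \right)} + U} = \frac{1}{4 \left(-772\right)^{2} + 13338678} = \frac{1}{4 \cdot 595984 + 13338678} = \frac{1}{2383936 + 13338678} = \frac{1}{15722614}$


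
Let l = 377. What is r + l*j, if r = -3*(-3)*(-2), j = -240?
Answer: -90498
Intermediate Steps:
r = -18 (r = 9*(-2) = -18)
r + l*j = -18 + 377*(-240) = -18 - 90480 = -90498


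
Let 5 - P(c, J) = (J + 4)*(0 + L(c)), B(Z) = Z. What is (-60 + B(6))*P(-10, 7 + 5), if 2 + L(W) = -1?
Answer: -2862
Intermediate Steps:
L(W) = -3 (L(W) = -2 - 1 = -3)
P(c, J) = 17 + 3*J (P(c, J) = 5 - (J + 4)*(0 - 3) = 5 - (4 + J)*(-3) = 5 - (-12 - 3*J) = 5 + (12 + 3*J) = 17 + 3*J)
(-60 + B(6))*P(-10, 7 + 5) = (-60 + 6)*(17 + 3*(7 + 5)) = -54*(17 + 3*12) = -54*(17 + 36) = -54*53 = -2862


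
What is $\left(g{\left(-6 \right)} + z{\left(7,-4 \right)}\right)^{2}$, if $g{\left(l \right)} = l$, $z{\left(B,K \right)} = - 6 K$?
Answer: $324$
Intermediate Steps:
$\left(g{\left(-6 \right)} + z{\left(7,-4 \right)}\right)^{2} = \left(-6 - -24\right)^{2} = \left(-6 + 24\right)^{2} = 18^{2} = 324$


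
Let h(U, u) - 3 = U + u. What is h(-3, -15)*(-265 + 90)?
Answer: 2625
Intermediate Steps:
h(U, u) = 3 + U + u (h(U, u) = 3 + (U + u) = 3 + U + u)
h(-3, -15)*(-265 + 90) = (3 - 3 - 15)*(-265 + 90) = -15*(-175) = 2625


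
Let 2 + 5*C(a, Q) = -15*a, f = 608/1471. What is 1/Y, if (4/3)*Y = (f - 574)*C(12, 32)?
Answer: 7355/115171329 ≈ 6.3861e-5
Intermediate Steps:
f = 608/1471 (f = 608*(1/1471) = 608/1471 ≈ 0.41332)
C(a, Q) = -⅖ - 3*a (C(a, Q) = -⅖ + (-15*a)/5 = -⅖ - 3*a)
Y = 115171329/7355 (Y = 3*((608/1471 - 574)*(-⅖ - 3*12))/4 = 3*(-843746*(-⅖ - 36)/1471)/4 = 3*(-843746/1471*(-182/5))/4 = (¾)*(153561772/7355) = 115171329/7355 ≈ 15659.)
1/Y = 1/(115171329/7355) = 7355/115171329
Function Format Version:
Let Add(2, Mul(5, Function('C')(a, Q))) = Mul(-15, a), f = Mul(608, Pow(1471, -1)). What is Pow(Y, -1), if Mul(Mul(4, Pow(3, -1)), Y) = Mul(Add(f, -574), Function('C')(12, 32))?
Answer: Rational(7355, 115171329) ≈ 6.3861e-5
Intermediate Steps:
f = Rational(608, 1471) (f = Mul(608, Rational(1, 1471)) = Rational(608, 1471) ≈ 0.41332)
Function('C')(a, Q) = Add(Rational(-2, 5), Mul(-3, a)) (Function('C')(a, Q) = Add(Rational(-2, 5), Mul(Rational(1, 5), Mul(-15, a))) = Add(Rational(-2, 5), Mul(-3, a)))
Y = Rational(115171329, 7355) (Y = Mul(Rational(3, 4), Mul(Add(Rational(608, 1471), -574), Add(Rational(-2, 5), Mul(-3, 12)))) = Mul(Rational(3, 4), Mul(Rational(-843746, 1471), Add(Rational(-2, 5), -36))) = Mul(Rational(3, 4), Mul(Rational(-843746, 1471), Rational(-182, 5))) = Mul(Rational(3, 4), Rational(153561772, 7355)) = Rational(115171329, 7355) ≈ 15659.)
Pow(Y, -1) = Pow(Rational(115171329, 7355), -1) = Rational(7355, 115171329)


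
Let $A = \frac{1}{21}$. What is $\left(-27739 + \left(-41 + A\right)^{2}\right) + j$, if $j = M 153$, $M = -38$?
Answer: $- \frac{14057273}{441} \approx -31876.0$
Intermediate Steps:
$A = \frac{1}{21} \approx 0.047619$
$j = -5814$ ($j = \left(-38\right) 153 = -5814$)
$\left(-27739 + \left(-41 + A\right)^{2}\right) + j = \left(-27739 + \left(-41 + \frac{1}{21}\right)^{2}\right) - 5814 = \left(-27739 + \left(- \frac{860}{21}\right)^{2}\right) - 5814 = \left(-27739 + \frac{739600}{441}\right) - 5814 = - \frac{11493299}{441} - 5814 = - \frac{14057273}{441}$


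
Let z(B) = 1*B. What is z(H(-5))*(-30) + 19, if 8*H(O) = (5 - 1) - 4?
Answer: 19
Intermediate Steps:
H(O) = 0 (H(O) = ((5 - 1) - 4)/8 = (4 - 4)/8 = (⅛)*0 = 0)
z(B) = B
z(H(-5))*(-30) + 19 = 0*(-30) + 19 = 0 + 19 = 19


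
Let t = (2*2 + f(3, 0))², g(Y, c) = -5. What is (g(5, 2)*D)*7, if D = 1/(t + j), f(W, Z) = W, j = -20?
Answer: -35/29 ≈ -1.2069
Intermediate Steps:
t = 49 (t = (2*2 + 3)² = (4 + 3)² = 7² = 49)
D = 1/29 (D = 1/(49 - 20) = 1/29 ≈ 0.034483)
(g(5, 2)*D)*7 = -5*1/29*7 = -5/29*7 = -35/29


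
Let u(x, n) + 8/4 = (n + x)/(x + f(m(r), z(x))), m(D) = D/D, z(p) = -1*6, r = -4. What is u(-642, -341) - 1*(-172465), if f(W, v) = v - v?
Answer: 110722229/642 ≈ 1.7246e+5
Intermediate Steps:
z(p) = -6
m(D) = 1
f(W, v) = 0
u(x, n) = -2 + (n + x)/x (u(x, n) = -2 + (n + x)/(x + 0) = -2 + (n + x)/x)
u(-642, -341) - 1*(-172465) = (-341 - 1*(-642))/(-642) - 1*(-172465) = -(-341 + 642)/642 + 172465 = -1/642*301 + 172465 = -301/642 + 172465 = 110722229/642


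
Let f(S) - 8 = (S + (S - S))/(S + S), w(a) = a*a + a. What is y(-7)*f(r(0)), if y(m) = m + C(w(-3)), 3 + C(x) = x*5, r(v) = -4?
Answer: 170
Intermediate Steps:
w(a) = a + a² (w(a) = a² + a = a + a²)
C(x) = -3 + 5*x (C(x) = -3 + x*5 = -3 + 5*x)
y(m) = 27 + m (y(m) = m + (-3 + 5*(-3*(1 - 3))) = m + (-3 + 5*(-3*(-2))) = m + (-3 + 5*6) = m + (-3 + 30) = m + 27 = 27 + m)
f(S) = 17/2 (f(S) = 8 + (S + (S - S))/(S + S) = 8 + (S + 0)/((2*S)) = 8 + S*(1/(2*S)) = 8 + ½ = 17/2)
y(-7)*f(r(0)) = (27 - 7)*(17/2) = 20*(17/2) = 170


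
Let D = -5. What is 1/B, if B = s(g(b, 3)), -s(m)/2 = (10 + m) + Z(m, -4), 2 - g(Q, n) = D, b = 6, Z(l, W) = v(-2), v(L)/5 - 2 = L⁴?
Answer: -1/214 ≈ -0.0046729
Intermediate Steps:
v(L) = 10 + 5*L⁴
Z(l, W) = 90 (Z(l, W) = 10 + 5*(-2)⁴ = 10 + 5*16 = 10 + 80 = 90)
g(Q, n) = 7 (g(Q, n) = 2 - 1*(-5) = 2 + 5 = 7)
s(m) = -200 - 2*m (s(m) = -2*((10 + m) + 90) = -2*(100 + m) = -200 - 2*m)
B = -214 (B = -200 - 2*7 = -200 - 14 = -214)
1/B = 1/(-214) = -1/214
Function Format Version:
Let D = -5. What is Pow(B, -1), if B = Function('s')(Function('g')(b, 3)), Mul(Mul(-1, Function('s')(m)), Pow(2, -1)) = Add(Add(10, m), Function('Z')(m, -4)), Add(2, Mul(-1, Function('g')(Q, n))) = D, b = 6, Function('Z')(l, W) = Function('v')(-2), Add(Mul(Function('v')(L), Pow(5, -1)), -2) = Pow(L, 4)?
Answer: Rational(-1, 214) ≈ -0.0046729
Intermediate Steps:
Function('v')(L) = Add(10, Mul(5, Pow(L, 4)))
Function('Z')(l, W) = 90 (Function('Z')(l, W) = Add(10, Mul(5, Pow(-2, 4))) = Add(10, Mul(5, 16)) = Add(10, 80) = 90)
Function('g')(Q, n) = 7 (Function('g')(Q, n) = Add(2, Mul(-1, -5)) = Add(2, 5) = 7)
Function('s')(m) = Add(-200, Mul(-2, m)) (Function('s')(m) = Mul(-2, Add(Add(10, m), 90)) = Mul(-2, Add(100, m)) = Add(-200, Mul(-2, m)))
B = -214 (B = Add(-200, Mul(-2, 7)) = Add(-200, -14) = -214)
Pow(B, -1) = Pow(-214, -1) = Rational(-1, 214)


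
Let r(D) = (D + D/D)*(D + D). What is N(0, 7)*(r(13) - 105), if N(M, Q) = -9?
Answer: -2331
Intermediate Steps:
r(D) = 2*D*(1 + D) (r(D) = (D + 1)*(2*D) = (1 + D)*(2*D) = 2*D*(1 + D))
N(0, 7)*(r(13) - 105) = -9*(2*13*(1 + 13) - 105) = -9*(2*13*14 - 105) = -9*(364 - 105) = -9*259 = -2331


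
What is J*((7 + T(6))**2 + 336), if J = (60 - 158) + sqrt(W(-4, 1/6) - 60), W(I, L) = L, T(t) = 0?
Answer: -37730 + 385*I*sqrt(2154)/6 ≈ -37730.0 + 2978.1*I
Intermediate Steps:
J = -98 + I*sqrt(2154)/6 (J = (60 - 158) + sqrt(1/6 - 60) = -98 + sqrt(1/6 - 60) = -98 + sqrt(-359/6) = -98 + I*sqrt(2154)/6 ≈ -98.0 + 7.7352*I)
J*((7 + T(6))**2 + 336) = (-98 + I*sqrt(2154)/6)*((7 + 0)**2 + 336) = (-98 + I*sqrt(2154)/6)*(7**2 + 336) = (-98 + I*sqrt(2154)/6)*(49 + 336) = (-98 + I*sqrt(2154)/6)*385 = -37730 + 385*I*sqrt(2154)/6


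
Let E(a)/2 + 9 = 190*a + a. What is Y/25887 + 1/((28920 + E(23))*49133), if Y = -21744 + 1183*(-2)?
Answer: -44645077765553/47935592235048 ≈ -0.93136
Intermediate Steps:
E(a) = -18 + 382*a (E(a) = -18 + 2*(190*a + a) = -18 + 2*(191*a) = -18 + 382*a)
Y = -24110 (Y = -21744 - 2366 = -24110)
Y/25887 + 1/((28920 + E(23))*49133) = -24110/25887 + 1/((28920 + (-18 + 382*23))*49133) = -24110*1/25887 + (1/49133)/(28920 + (-18 + 8786)) = -24110/25887 + (1/49133)/(28920 + 8768) = -24110/25887 + (1/49133)/37688 = -24110/25887 + (1/37688)*(1/49133) = -24110/25887 + 1/1851724504 = -44645077765553/47935592235048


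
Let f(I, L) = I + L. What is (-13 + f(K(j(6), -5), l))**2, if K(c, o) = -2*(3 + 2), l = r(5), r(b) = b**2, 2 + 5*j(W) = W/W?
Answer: 4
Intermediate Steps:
j(W) = -1/5 (j(W) = -2/5 + (W/W)/5 = -2/5 + (1/5)*1 = -2/5 + 1/5 = -1/5)
l = 25 (l = 5**2 = 25)
K(c, o) = -10 (K(c, o) = -2*5 = -10)
(-13 + f(K(j(6), -5), l))**2 = (-13 + (-10 + 25))**2 = (-13 + 15)**2 = 2**2 = 4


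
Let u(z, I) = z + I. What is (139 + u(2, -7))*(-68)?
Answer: -9112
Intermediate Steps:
u(z, I) = I + z
(139 + u(2, -7))*(-68) = (139 + (-7 + 2))*(-68) = (139 - 5)*(-68) = 134*(-68) = -9112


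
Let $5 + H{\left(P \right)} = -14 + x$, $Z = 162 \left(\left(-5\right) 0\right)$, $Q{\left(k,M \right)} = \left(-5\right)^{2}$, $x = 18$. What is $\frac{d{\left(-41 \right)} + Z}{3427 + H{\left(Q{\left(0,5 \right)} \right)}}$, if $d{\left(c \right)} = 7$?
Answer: $\frac{7}{3426} \approx 0.0020432$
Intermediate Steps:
$Q{\left(k,M \right)} = 25$
$Z = 0$ ($Z = 162 \cdot 0 = 0$)
$H{\left(P \right)} = -1$ ($H{\left(P \right)} = -5 + \left(-14 + 18\right) = -5 + 4 = -1$)
$\frac{d{\left(-41 \right)} + Z}{3427 + H{\left(Q{\left(0,5 \right)} \right)}} = \frac{7 + 0}{3427 - 1} = \frac{7}{3426}$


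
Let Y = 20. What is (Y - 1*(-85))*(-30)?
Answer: -3150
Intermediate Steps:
(Y - 1*(-85))*(-30) = (20 - 1*(-85))*(-30) = (20 + 85)*(-30) = 105*(-30) = -3150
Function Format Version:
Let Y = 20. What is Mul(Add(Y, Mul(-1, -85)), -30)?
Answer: -3150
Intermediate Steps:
Mul(Add(Y, Mul(-1, -85)), -30) = Mul(Add(20, Mul(-1, -85)), -30) = Mul(Add(20, 85), -30) = Mul(105, -30) = -3150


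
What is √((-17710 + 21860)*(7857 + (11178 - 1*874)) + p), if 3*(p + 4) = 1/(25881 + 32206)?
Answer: √2288696660414535927/174261 ≈ 8681.5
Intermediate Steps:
p = -697043/174261 (p = -4 + 1/(3*(25881 + 32206)) = -4 + (⅓)/58087 = -4 + (⅓)*(1/58087) = -4 + 1/174261 = -697043/174261 ≈ -4.0000)
√((-17710 + 21860)*(7857 + (11178 - 1*874)) + p) = √((-17710 + 21860)*(7857 + (11178 - 1*874)) - 697043/174261) = √(4150*(7857 + (11178 - 874)) - 697043/174261) = √(4150*(7857 + 10304) - 697043/174261) = √(4150*18161 - 697043/174261) = √(75368150 - 697043/174261) = √(13133728490107/174261) = √2288696660414535927/174261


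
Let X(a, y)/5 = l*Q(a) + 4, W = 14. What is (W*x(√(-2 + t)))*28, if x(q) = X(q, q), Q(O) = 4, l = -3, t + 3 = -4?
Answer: -15680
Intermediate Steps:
t = -7 (t = -3 - 4 = -7)
X(a, y) = -40 (X(a, y) = 5*(-3*4 + 4) = 5*(-12 + 4) = 5*(-8) = -40)
x(q) = -40
(W*x(√(-2 + t)))*28 = (14*(-40))*28 = -560*28 = -15680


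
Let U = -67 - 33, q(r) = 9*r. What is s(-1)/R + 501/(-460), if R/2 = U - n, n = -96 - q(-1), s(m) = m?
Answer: -6283/5980 ≈ -1.0507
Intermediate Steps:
U = -100
n = -87 (n = -96 - 9*(-1) = -96 - 1*(-9) = -96 + 9 = -87)
R = -26 (R = 2*(-100 - 1*(-87)) = 2*(-100 + 87) = 2*(-13) = -26)
s(-1)/R + 501/(-460) = -1/(-26) + 501/(-460) = -1*(-1/26) + 501*(-1/460) = 1/26 - 501/460 = -6283/5980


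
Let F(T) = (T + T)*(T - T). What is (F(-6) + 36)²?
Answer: 1296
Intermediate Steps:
F(T) = 0 (F(T) = (2*T)*0 = 0)
(F(-6) + 36)² = (0 + 36)² = 36² = 1296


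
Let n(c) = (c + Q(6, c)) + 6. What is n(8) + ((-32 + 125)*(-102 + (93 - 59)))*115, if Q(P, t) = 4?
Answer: -727242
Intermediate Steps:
n(c) = 10 + c (n(c) = (c + 4) + 6 = (4 + c) + 6 = 10 + c)
n(8) + ((-32 + 125)*(-102 + (93 - 59)))*115 = (10 + 8) + ((-32 + 125)*(-102 + (93 - 59)))*115 = 18 + (93*(-102 + 34))*115 = 18 + (93*(-68))*115 = 18 - 6324*115 = 18 - 727260 = -727242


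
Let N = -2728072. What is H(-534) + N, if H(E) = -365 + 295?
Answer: -2728142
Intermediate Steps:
H(E) = -70
H(-534) + N = -70 - 2728072 = -2728142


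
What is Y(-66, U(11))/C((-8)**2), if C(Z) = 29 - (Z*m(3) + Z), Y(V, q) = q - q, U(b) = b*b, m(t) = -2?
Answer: 0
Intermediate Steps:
U(b) = b**2
Y(V, q) = 0
C(Z) = 29 + Z (C(Z) = 29 - (Z*(-2) + Z) = 29 - (-2*Z + Z) = 29 - (-1)*Z = 29 + Z)
Y(-66, U(11))/C((-8)**2) = 0/(29 + (-8)**2) = 0/(29 + 64) = 0/93 = 0*(1/93) = 0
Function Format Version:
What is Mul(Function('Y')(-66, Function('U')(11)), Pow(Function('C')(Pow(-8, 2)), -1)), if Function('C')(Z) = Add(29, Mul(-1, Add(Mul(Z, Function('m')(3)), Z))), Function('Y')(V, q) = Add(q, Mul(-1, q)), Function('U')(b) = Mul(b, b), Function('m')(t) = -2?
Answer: 0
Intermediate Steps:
Function('U')(b) = Pow(b, 2)
Function('Y')(V, q) = 0
Function('C')(Z) = Add(29, Z) (Function('C')(Z) = Add(29, Mul(-1, Add(Mul(Z, -2), Z))) = Add(29, Mul(-1, Add(Mul(-2, Z), Z))) = Add(29, Mul(-1, Mul(-1, Z))) = Add(29, Z))
Mul(Function('Y')(-66, Function('U')(11)), Pow(Function('C')(Pow(-8, 2)), -1)) = Mul(0, Pow(Add(29, Pow(-8, 2)), -1)) = Mul(0, Pow(Add(29, 64), -1)) = Mul(0, Pow(93, -1)) = Mul(0, Rational(1, 93)) = 0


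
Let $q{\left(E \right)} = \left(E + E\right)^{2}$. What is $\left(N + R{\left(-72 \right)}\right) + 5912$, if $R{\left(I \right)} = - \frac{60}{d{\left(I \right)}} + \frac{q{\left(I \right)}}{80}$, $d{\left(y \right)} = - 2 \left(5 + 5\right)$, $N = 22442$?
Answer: $\frac{143081}{5} \approx 28616.0$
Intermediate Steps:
$d{\left(y \right)} = -20$ ($d{\left(y \right)} = \left(-2\right) 10 = -20$)
$q{\left(E \right)} = 4 E^{2}$ ($q{\left(E \right)} = \left(2 E\right)^{2} = 4 E^{2}$)
$R{\left(I \right)} = 3 + \frac{I^{2}}{20}$ ($R{\left(I \right)} = - \frac{60}{-20} + \frac{4 I^{2}}{80} = \left(-60\right) \left(- \frac{1}{20}\right) + 4 I^{2} \cdot \frac{1}{80} = 3 + \frac{I^{2}}{20}$)
$\left(N + R{\left(-72 \right)}\right) + 5912 = \left(22442 + \left(3 + \frac{\left(-72\right)^{2}}{20}\right)\right) + 5912 = \left(22442 + \left(3 + \frac{1}{20} \cdot 5184\right)\right) + 5912 = \left(22442 + \left(3 + \frac{1296}{5}\right)\right) + 5912 = \left(22442 + \frac{1311}{5}\right) + 5912 = \frac{113521}{5} + 5912 = \frac{143081}{5}$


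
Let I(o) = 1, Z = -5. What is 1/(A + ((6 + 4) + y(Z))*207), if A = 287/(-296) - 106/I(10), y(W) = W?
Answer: 296/274697 ≈ 0.0010776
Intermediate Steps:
A = -31663/296 (A = 287/(-296) - 106/1 = 287*(-1/296) - 106*1 = -287/296 - 106 = -31663/296 ≈ -106.97)
1/(A + ((6 + 4) + y(Z))*207) = 1/(-31663/296 + ((6 + 4) - 5)*207) = 1/(-31663/296 + (10 - 5)*207) = 1/(-31663/296 + 5*207) = 1/(-31663/296 + 1035) = 1/(274697/296) = 296/274697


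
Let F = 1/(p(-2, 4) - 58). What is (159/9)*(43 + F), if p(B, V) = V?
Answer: 123013/162 ≈ 759.34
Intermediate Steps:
F = -1/54 (F = 1/(4 - 58) = 1/(-54) = -1/54 ≈ -0.018519)
(159/9)*(43 + F) = (159/9)*(43 - 1/54) = (159*(1/9))*(2321/54) = (53/3)*(2321/54) = 123013/162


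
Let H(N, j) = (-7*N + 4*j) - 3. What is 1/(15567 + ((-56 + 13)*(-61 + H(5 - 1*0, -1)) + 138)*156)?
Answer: 1/728019 ≈ 1.3736e-6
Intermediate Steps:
H(N, j) = -3 - 7*N + 4*j
1/(15567 + ((-56 + 13)*(-61 + H(5 - 1*0, -1)) + 138)*156) = 1/(15567 + ((-56 + 13)*(-61 + (-3 - 7*(5 - 1*0) + 4*(-1))) + 138)*156) = 1/(15567 + (-43*(-61 + (-3 - 7*(5 + 0) - 4)) + 138)*156) = 1/(15567 + (-43*(-61 + (-3 - 7*5 - 4)) + 138)*156) = 1/(15567 + (-43*(-61 + (-3 - 35 - 4)) + 138)*156) = 1/(15567 + (-43*(-61 - 42) + 138)*156) = 1/(15567 + (-43*(-103) + 138)*156) = 1/(15567 + (4429 + 138)*156) = 1/(15567 + 4567*156) = 1/(15567 + 712452) = 1/728019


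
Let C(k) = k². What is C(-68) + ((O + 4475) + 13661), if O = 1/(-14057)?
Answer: 319937319/14057 ≈ 22760.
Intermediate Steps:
O = -1/14057 ≈ -7.1139e-5
C(-68) + ((O + 4475) + 13661) = (-68)² + ((-1/14057 + 4475) + 13661) = 4624 + (62905074/14057 + 13661) = 4624 + 254937751/14057 = 319937319/14057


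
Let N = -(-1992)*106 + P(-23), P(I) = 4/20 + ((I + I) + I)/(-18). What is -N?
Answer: -6334681/30 ≈ -2.1116e+5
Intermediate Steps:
P(I) = 1/5 - I/6 (P(I) = 4*(1/20) + (2*I + I)*(-1/18) = 1/5 + (3*I)*(-1/18) = 1/5 - I/6)
N = 6334681/30 (N = -(-1992)*106 + (1/5 - 1/6*(-23)) = -996*(-212) + (1/5 + 23/6) = 211152 + 121/30 = 6334681/30 ≈ 2.1116e+5)
-N = -1*6334681/30 = -6334681/30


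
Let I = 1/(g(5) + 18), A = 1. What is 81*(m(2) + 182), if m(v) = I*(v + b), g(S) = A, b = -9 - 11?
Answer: 278640/19 ≈ 14665.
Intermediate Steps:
b = -20
g(S) = 1
I = 1/19 (I = 1/(1 + 18) = 1/19 ≈ 0.052632)
m(v) = -20/19 + v/19 (m(v) = (v - 20)/19 = (-20 + v)/19 = -20/19 + v/19)
81*(m(2) + 182) = 81*((-20/19 + (1/19)*2) + 182) = 81*((-20/19 + 2/19) + 182) = 81*(-18/19 + 182) = 81*(3440/19) = 278640/19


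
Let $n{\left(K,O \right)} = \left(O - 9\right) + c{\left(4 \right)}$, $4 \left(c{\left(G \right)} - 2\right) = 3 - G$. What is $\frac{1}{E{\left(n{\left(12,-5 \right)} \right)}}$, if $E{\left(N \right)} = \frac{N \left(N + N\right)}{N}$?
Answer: $- \frac{2}{49} \approx -0.040816$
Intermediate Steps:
$c{\left(G \right)} = \frac{11}{4} - \frac{G}{4}$ ($c{\left(G \right)} = 2 + \frac{3 - G}{4} = 2 - \left(- \frac{3}{4} + \frac{G}{4}\right) = \frac{11}{4} - \frac{G}{4}$)
$n{\left(K,O \right)} = - \frac{29}{4} + O$ ($n{\left(K,O \right)} = \left(O - 9\right) + \left(\frac{11}{4} - 1\right) = \left(-9 + O\right) + \left(\frac{11}{4} - 1\right) = \left(-9 + O\right) + \frac{7}{4} = - \frac{29}{4} + O$)
$E{\left(N \right)} = 2 N$ ($E{\left(N \right)} = \frac{N 2 N}{N} = \frac{2 N^{2}}{N} = 2 N$)
$\frac{1}{E{\left(n{\left(12,-5 \right)} \right)}} = \frac{1}{2 \left(- \frac{29}{4} - 5\right)} = \frac{1}{2 \left(- \frac{49}{4}\right)} = \frac{1}{- \frac{49}{2}} = - \frac{2}{49}$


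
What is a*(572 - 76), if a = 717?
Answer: 355632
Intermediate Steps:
a*(572 - 76) = 717*(572 - 76) = 717*496 = 355632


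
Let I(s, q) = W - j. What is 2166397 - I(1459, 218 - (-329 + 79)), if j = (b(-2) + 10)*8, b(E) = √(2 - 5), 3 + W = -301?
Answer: 2166781 + 8*I*√3 ≈ 2.1668e+6 + 13.856*I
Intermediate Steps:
W = -304 (W = -3 - 301 = -304)
b(E) = I*√3 (b(E) = √(-3) = I*√3)
j = 80 + 8*I*√3 (j = (I*√3 + 10)*8 = (10 + I*√3)*8 = 80 + 8*I*√3 ≈ 80.0 + 13.856*I)
I(s, q) = -384 - 8*I*√3 (I(s, q) = -304 - (80 + 8*I*√3) = -304 + (-80 - 8*I*√3) = -384 - 8*I*√3)
2166397 - I(1459, 218 - (-329 + 79)) = 2166397 - (-384 - 8*I*√3) = 2166397 + (384 + 8*I*√3) = 2166781 + 8*I*√3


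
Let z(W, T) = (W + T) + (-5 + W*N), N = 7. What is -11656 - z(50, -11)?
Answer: -12040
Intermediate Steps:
z(W, T) = -5 + T + 8*W (z(W, T) = (W + T) + (-5 + W*7) = (T + W) + (-5 + 7*W) = -5 + T + 8*W)
-11656 - z(50, -11) = -11656 - (-5 - 11 + 8*50) = -11656 - (-5 - 11 + 400) = -11656 - 1*384 = -11656 - 384 = -12040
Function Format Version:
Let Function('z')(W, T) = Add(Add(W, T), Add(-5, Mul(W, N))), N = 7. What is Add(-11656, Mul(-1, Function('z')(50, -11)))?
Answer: -12040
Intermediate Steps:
Function('z')(W, T) = Add(-5, T, Mul(8, W)) (Function('z')(W, T) = Add(Add(W, T), Add(-5, Mul(W, 7))) = Add(Add(T, W), Add(-5, Mul(7, W))) = Add(-5, T, Mul(8, W)))
Add(-11656, Mul(-1, Function('z')(50, -11))) = Add(-11656, Mul(-1, Add(-5, -11, Mul(8, 50)))) = Add(-11656, Mul(-1, Add(-5, -11, 400))) = Add(-11656, Mul(-1, 384)) = Add(-11656, -384) = -12040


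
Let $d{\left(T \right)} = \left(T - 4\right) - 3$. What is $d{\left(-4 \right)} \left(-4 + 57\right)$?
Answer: $-583$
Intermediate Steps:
$d{\left(T \right)} = -7 + T$ ($d{\left(T \right)} = \left(-4 + T\right) - 3 = -7 + T$)
$d{\left(-4 \right)} \left(-4 + 57\right) = \left(-7 - 4\right) \left(-4 + 57\right) = \left(-11\right) 53 = -583$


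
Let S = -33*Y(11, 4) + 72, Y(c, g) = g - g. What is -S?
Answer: -72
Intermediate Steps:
Y(c, g) = 0
S = 72 (S = -33*0 + 72 = 0 + 72 = 72)
-S = -1*72 = -72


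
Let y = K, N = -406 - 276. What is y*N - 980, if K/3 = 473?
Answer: -968738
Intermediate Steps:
K = 1419 (K = 3*473 = 1419)
N = -682
y = 1419
y*N - 980 = 1419*(-682) - 980 = -967758 - 980 = -968738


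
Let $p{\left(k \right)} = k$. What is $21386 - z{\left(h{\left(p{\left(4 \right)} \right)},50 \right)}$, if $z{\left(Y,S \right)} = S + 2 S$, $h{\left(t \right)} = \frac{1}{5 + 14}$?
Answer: $21236$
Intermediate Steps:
$h{\left(t \right)} = \frac{1}{19}$
$z{\left(Y,S \right)} = 3 S$
$21386 - z{\left(h{\left(p{\left(4 \right)} \right)},50 \right)} = 21386 - 3 \cdot 50 = 21386 - 150 = 21236$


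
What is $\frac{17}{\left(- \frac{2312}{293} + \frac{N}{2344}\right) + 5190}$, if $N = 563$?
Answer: $\frac{39848}{12147427} \approx 0.0032804$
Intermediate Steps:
$\frac{17}{\left(- \frac{2312}{293} + \frac{N}{2344}\right) + 5190} = \frac{17}{\left(- \frac{2312}{293} + \frac{563}{2344}\right) + 5190} = \frac{17}{- \frac{17933}{2344} + 5190} = \frac{17}{\frac{12147427}{2344}} = 17 \cdot \frac{2344}{12147427} = \frac{39848}{12147427}$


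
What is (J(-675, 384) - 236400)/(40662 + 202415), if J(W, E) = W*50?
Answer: -270150/243077 ≈ -1.1114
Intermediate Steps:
J(W, E) = 50*W
(J(-675, 384) - 236400)/(40662 + 202415) = (50*(-675) - 236400)/(40662 + 202415) = (-33750 - 236400)/243077 = -270150*1/243077 = -270150/243077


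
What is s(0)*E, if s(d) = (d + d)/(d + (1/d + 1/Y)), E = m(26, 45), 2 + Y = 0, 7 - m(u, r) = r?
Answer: 0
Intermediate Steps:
m(u, r) = 7 - r
Y = -2 (Y = -2 + 0 = -2)
E = -38 (E = 7 - 1*45 = 7 - 45 = -38)
s(d) = 2*d/(-1/2 + d + 1/d) (s(d) = (d + d)/(d + (1/d + 1/(-2))) = (2*d)/(d + (1/d + 1*(-1/2))) = (2*d)/(d + (1/d - 1/2)) = (2*d)/(d + (-1/2 + 1/d)) = (2*d)/(-1/2 + d + 1/d) = 2*d/(-1/2 + d + 1/d))
s(0)*E = (4*0**2/(2 - 1*0 + 2*0**2))*(-38) = (4*0/(2 + 0 + 2*0))*(-38) = (4*0/(2 + 0 + 0))*(-38) = (4*0/2)*(-38) = (4*0*(1/2))*(-38) = 0*(-38) = 0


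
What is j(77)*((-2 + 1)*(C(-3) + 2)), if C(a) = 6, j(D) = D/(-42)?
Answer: 44/3 ≈ 14.667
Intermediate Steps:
j(D) = -D/42 (j(D) = D*(-1/42) = -D/42)
j(77)*((-2 + 1)*(C(-3) + 2)) = (-1/42*77)*((-2 + 1)*(6 + 2)) = -(-11)*8/6 = -11/6*(-8) = 44/3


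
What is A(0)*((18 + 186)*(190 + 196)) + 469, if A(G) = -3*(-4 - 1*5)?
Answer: 2126557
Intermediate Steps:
A(G) = 27 (A(G) = -3*(-4 - 5) = -3*(-9) = 27)
A(0)*((18 + 186)*(190 + 196)) + 469 = 27*((18 + 186)*(190 + 196)) + 469 = 27*(204*386) + 469 = 27*78744 + 469 = 2126088 + 469 = 2126557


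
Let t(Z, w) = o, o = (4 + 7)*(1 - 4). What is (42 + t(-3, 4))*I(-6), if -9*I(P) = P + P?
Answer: 12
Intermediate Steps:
o = -33 (o = 11*(-3) = -33)
I(P) = -2*P/9 (I(P) = -(P + P)/9 = -2*P/9)
t(Z, w) = -33
(42 + t(-3, 4))*I(-6) = (42 - 33)*(-2/9*(-6)) = 9*(4/3) = 12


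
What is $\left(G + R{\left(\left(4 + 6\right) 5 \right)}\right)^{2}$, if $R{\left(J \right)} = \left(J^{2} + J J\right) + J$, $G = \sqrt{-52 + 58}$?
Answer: $\left(5050 + \sqrt{6}\right)^{2} \approx 2.5527 \cdot 10^{7}$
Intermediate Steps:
$G = \sqrt{6} \approx 2.4495$
$R{\left(J \right)} = J + 2 J^{2}$ ($R{\left(J \right)} = \left(J^{2} + J^{2}\right) + J = 2 J^{2} + J = J + 2 J^{2}$)
$\left(G + R{\left(\left(4 + 6\right) 5 \right)}\right)^{2} = \left(\sqrt{6} + \left(4 + 6\right) 5 \left(1 + 2 \left(4 + 6\right) 5\right)\right)^{2} = \left(\sqrt{6} + 10 \cdot 5 \left(1 + 2 \cdot 10 \cdot 5\right)\right)^{2} = \left(\sqrt{6} + 50 \left(1 + 2 \cdot 50\right)\right)^{2} = \left(\sqrt{6} + 50 \left(1 + 100\right)\right)^{2} = \left(\sqrt{6} + 50 \cdot 101\right)^{2} = \left(\sqrt{6} + 5050\right)^{2} = \left(5050 + \sqrt{6}\right)^{2}$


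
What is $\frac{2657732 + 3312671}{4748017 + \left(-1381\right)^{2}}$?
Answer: $\frac{5970403}{6655178} \approx 0.89711$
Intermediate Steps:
$\frac{2657732 + 3312671}{4748017 + \left(-1381\right)^{2}} = \frac{5970403}{4748017 + 1907161} = \frac{5970403}{6655178}$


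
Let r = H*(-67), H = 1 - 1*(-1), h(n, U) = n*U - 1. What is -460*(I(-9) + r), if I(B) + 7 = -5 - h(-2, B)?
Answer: 74980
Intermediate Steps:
h(n, U) = -1 + U*n (h(n, U) = U*n - 1 = -1 + U*n)
H = 2 (H = 1 + 1 = 2)
I(B) = -11 + 2*B (I(B) = -7 + (-5 - (-1 + B*(-2))) = -7 + (-5 - (-1 - 2*B)) = -7 + (-5 + (1 + 2*B)) = -7 + (-4 + 2*B) = -11 + 2*B)
r = -134 (r = 2*(-67) = -134)
-460*(I(-9) + r) = -460*((-11 + 2*(-9)) - 134) = -460*((-11 - 18) - 134) = -460*(-29 - 134) = -460*(-163) = 74980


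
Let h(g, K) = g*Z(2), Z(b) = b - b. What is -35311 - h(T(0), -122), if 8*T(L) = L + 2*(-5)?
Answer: -35311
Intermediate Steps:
T(L) = -5/4 + L/8 (T(L) = (L + 2*(-5))/8 = (L - 10)/8 = (-10 + L)/8 = -5/4 + L/8)
Z(b) = 0
h(g, K) = 0 (h(g, K) = g*0 = 0)
-35311 - h(T(0), -122) = -35311 - 1*0 = -35311 + 0 = -35311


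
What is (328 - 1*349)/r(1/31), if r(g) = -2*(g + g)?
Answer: 651/4 ≈ 162.75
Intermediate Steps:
r(g) = -4*g
(328 - 1*349)/r(1/31) = (328 - 1*349)/((-4/31)) = (328 - 349)/((-4*1/31)) = -21/(-4/31) = -21*(-31/4) = 651/4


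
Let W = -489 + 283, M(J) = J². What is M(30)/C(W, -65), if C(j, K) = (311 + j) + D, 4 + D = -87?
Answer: 450/7 ≈ 64.286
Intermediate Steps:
D = -91 (D = -4 - 87 = -91)
W = -206
C(j, K) = 220 + j (C(j, K) = (311 + j) - 91 = 220 + j)
M(30)/C(W, -65) = 30²/(220 - 206) = 900/14 = 900*(1/14) = 450/7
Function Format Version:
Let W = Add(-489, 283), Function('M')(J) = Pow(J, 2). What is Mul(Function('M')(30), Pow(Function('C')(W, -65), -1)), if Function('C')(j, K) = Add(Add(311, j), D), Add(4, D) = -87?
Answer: Rational(450, 7) ≈ 64.286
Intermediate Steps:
D = -91 (D = Add(-4, -87) = -91)
W = -206
Function('C')(j, K) = Add(220, j) (Function('C')(j, K) = Add(Add(311, j), -91) = Add(220, j))
Mul(Function('M')(30), Pow(Function('C')(W, -65), -1)) = Mul(Pow(30, 2), Pow(Add(220, -206), -1)) = Mul(900, Pow(14, -1)) = Mul(900, Rational(1, 14)) = Rational(450, 7)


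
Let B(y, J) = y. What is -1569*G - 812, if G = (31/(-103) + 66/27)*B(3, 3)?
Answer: -1122837/103 ≈ -10901.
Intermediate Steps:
G = 1987/309 (G = (31/(-103) + 66/27)*3 = (31*(-1/103) + 66*(1/27))*3 = (-31/103 + 22/9)*3 = (1987/927)*3 = 1987/309 ≈ 6.4304)
-1569*G - 812 = -1569*1987/309 - 812 = -1039201/103 - 812 = -1122837/103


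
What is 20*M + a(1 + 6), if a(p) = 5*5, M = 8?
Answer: 185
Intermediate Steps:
a(p) = 25
20*M + a(1 + 6) = 20*8 + 25 = 160 + 25 = 185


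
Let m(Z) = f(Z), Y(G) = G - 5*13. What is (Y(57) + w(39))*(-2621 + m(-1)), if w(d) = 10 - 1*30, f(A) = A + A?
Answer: 73444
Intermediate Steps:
f(A) = 2*A
Y(G) = -65 + G (Y(G) = G - 65 = -65 + G)
w(d) = -20 (w(d) = 10 - 30 = -20)
m(Z) = 2*Z
(Y(57) + w(39))*(-2621 + m(-1)) = ((-65 + 57) - 20)*(-2621 + 2*(-1)) = (-8 - 20)*(-2621 - 2) = -28*(-2623) = 73444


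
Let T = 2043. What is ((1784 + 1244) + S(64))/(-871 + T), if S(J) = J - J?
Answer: 757/293 ≈ 2.5836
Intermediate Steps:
S(J) = 0
((1784 + 1244) + S(64))/(-871 + T) = ((1784 + 1244) + 0)/(-871 + 2043) = (3028 + 0)/1172 = 3028*(1/1172) = 757/293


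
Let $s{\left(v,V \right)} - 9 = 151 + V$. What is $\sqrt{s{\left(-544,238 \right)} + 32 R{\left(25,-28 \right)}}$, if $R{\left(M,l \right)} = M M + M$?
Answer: $\sqrt{21198} \approx 145.6$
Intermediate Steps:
$s{\left(v,V \right)} = 160 + V$ ($s{\left(v,V \right)} = 9 + \left(151 + V\right) = 160 + V$)
$R{\left(M,l \right)} = M + M^{2}$ ($R{\left(M,l \right)} = M^{2} + M = M + M^{2}$)
$\sqrt{s{\left(-544,238 \right)} + 32 R{\left(25,-28 \right)}} = \sqrt{\left(160 + 238\right) + 32 \cdot 25 \left(1 + 25\right)} = \sqrt{398 + 32 \cdot 25 \cdot 26} = \sqrt{398 + 32 \cdot 650} = \sqrt{398 + 20800} = \sqrt{21198}$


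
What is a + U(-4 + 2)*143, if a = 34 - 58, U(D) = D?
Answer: -310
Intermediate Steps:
a = -24
a + U(-4 + 2)*143 = -24 + (-4 + 2)*143 = -24 - 2*143 = -24 - 286 = -310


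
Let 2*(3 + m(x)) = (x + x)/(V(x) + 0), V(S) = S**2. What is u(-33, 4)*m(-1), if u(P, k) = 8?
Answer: -32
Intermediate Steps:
m(x) = -3 + 1/x (m(x) = -3 + ((x + x)/(x**2 + 0))/2 = -3 + ((2*x)/(x**2))/2 = -3 + ((2*x)/x**2)/2 = -3 + (2/x)/2 = -3 + 1/x)
u(-33, 4)*m(-1) = 8*(-3 + 1/(-1)) = 8*(-3 - 1) = 8*(-4) = -32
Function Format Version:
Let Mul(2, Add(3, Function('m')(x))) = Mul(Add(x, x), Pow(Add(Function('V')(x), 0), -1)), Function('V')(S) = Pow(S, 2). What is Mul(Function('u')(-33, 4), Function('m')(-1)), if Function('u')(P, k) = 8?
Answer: -32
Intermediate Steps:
Function('m')(x) = Add(-3, Pow(x, -1)) (Function('m')(x) = Add(-3, Mul(Rational(1, 2), Mul(Add(x, x), Pow(Add(Pow(x, 2), 0), -1)))) = Add(-3, Mul(Rational(1, 2), Mul(Mul(2, x), Pow(Pow(x, 2), -1)))) = Add(-3, Mul(Rational(1, 2), Mul(Mul(2, x), Pow(x, -2)))) = Add(-3, Mul(Rational(1, 2), Mul(2, Pow(x, -1)))) = Add(-3, Pow(x, -1)))
Mul(Function('u')(-33, 4), Function('m')(-1)) = Mul(8, Add(-3, Pow(-1, -1))) = Mul(8, Add(-3, -1)) = Mul(8, -4) = -32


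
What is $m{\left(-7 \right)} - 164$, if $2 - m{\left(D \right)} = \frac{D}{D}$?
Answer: $-163$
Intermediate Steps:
$m{\left(D \right)} = 1$ ($m{\left(D \right)} = 2 - \frac{D}{D} = 2 - 1 = 1$)
$m{\left(-7 \right)} - 164 = 1 - 164 = -163$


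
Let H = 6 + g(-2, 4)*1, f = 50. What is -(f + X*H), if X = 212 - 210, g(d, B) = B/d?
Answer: -58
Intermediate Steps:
H = 4 (H = 6 + (4/(-2))*1 = 6 + (4*(-1/2))*1 = 6 - 2*1 = 6 - 2 = 4)
X = 2
-(f + X*H) = -(50 + 2*4) = -(50 + 8) = -1*58 = -58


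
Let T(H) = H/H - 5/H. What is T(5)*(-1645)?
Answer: 0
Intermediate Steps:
T(H) = 1 - 5/H
T(5)*(-1645) = ((-5 + 5)/5)*(-1645) = ((⅕)*0)*(-1645) = 0*(-1645) = 0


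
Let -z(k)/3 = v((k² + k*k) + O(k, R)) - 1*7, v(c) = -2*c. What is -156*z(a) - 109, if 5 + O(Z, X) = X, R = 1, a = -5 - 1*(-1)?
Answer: -29593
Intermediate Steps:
a = -4 (a = -5 + 1 = -4)
O(Z, X) = -5 + X
z(k) = -3 + 12*k² (z(k) = -3*(-2*((k² + k*k) + (-5 + 1)) - 1*7) = -3*(-2*((k² + k²) - 4) - 7) = -3*(-2*(2*k² - 4) - 7) = -3*(-2*(-4 + 2*k²) - 7) = -3*((8 - 4*k²) - 7) = -3*(1 - 4*k²) = -3 + 12*k²)
-156*z(a) - 109 = -156*(-3 + 12*(-4)²) - 109 = -156*(-3 + 12*16) - 109 = -156*(-3 + 192) - 109 = -156*189 - 109 = -29484 - 109 = -29593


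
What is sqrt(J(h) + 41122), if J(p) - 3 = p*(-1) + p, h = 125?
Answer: 5*sqrt(1645) ≈ 202.79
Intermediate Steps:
J(p) = 3 (J(p) = 3 + (p*(-1) + p) = 3 + (-p + p) = 3 + 0 = 3)
sqrt(J(h) + 41122) = sqrt(3 + 41122) = sqrt(41125) = 5*sqrt(1645)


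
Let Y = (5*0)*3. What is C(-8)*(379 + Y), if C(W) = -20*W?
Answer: 60640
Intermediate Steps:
Y = 0 (Y = 0*3 = 0)
C(-8)*(379 + Y) = (-20*(-8))*(379 + 0) = 160*379 = 60640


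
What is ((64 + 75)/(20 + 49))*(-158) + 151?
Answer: -11543/69 ≈ -167.29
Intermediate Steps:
((64 + 75)/(20 + 49))*(-158) + 151 = (139/69)*(-158) + 151 = -21962/69 + 151 = -11543/69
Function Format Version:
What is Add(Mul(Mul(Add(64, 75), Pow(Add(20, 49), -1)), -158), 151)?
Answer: Rational(-11543, 69) ≈ -167.29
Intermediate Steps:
Add(Mul(Mul(Add(64, 75), Pow(Add(20, 49), -1)), -158), 151) = Add(Mul(Mul(139, Pow(69, -1)), -158), 151) = Add(Mul(Mul(139, Rational(1, 69)), -158), 151) = Add(Mul(Rational(139, 69), -158), 151) = Add(Rational(-21962, 69), 151) = Rational(-11543, 69)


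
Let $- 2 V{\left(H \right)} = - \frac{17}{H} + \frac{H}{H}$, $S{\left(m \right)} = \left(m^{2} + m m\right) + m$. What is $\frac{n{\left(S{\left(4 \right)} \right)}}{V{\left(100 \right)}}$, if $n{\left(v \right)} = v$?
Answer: $- \frac{7200}{83} \approx -86.747$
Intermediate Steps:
$S{\left(m \right)} = m + 2 m^{2}$ ($S{\left(m \right)} = \left(m^{2} + m^{2}\right) + m = 2 m^{2} + m = m + 2 m^{2}$)
$V{\left(H \right)} = - \frac{1}{2} + \frac{17}{2 H}$ ($V{\left(H \right)} = - \frac{- \frac{17}{H} + \frac{H}{H}}{2} = - \frac{- \frac{17}{H} + 1}{2} = - \frac{1 - \frac{17}{H}}{2} = - \frac{1}{2} + \frac{17}{2 H}$)
$\frac{n{\left(S{\left(4 \right)} \right)}}{V{\left(100 \right)}} = \frac{4 \left(1 + 2 \cdot 4\right)}{\frac{1}{2} \cdot \frac{1}{100} \left(17 - 100\right)} = \frac{4 \left(1 + 8\right)}{\frac{1}{2} \cdot \frac{1}{100} \left(17 - 100\right)} = \frac{4 \cdot 9}{\frac{1}{2} \cdot \frac{1}{100} \left(-83\right)} = \frac{36}{- \frac{83}{200}} = 36 \left(- \frac{200}{83}\right) = - \frac{7200}{83}$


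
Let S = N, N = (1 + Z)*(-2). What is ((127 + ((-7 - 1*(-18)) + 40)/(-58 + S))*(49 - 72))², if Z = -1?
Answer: 28306380025/3364 ≈ 8.4145e+6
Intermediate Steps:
N = 0 (N = (1 - 1)*(-2) = 0*(-2) = 0)
S = 0
((127 + ((-7 - 1*(-18)) + 40)/(-58 + S))*(49 - 72))² = ((127 + ((-7 - 1*(-18)) + 40)/(-58 + 0))*(49 - 72))² = ((127 + ((-7 + 18) + 40)/(-58))*(-23))² = ((127 + (11 + 40)*(-1/58))*(-23))² = ((127 + 51*(-1/58))*(-23))² = ((127 - 51/58)*(-23))² = ((7315/58)*(-23))² = (-168245/58)² = 28306380025/3364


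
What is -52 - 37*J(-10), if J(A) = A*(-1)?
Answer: -422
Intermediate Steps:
J(A) = -A
-52 - 37*J(-10) = -52 - (-37)*(-10) = -52 - 37*10 = -52 - 370 = -422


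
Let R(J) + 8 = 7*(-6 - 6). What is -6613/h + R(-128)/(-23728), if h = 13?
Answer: -39228017/77116 ≈ -508.69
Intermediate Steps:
R(J) = -92 (R(J) = -8 + 7*(-6 - 6) = -8 + 7*(-12) = -8 - 84 = -92)
-6613/h + R(-128)/(-23728) = -6613/13 - 92/(-23728) = -6613*1/13 - 92*(-1/23728) = -6613/13 + 23/5932 = -39228017/77116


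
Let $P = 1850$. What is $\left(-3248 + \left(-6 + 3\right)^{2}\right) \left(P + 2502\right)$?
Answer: $-14096128$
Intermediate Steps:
$\left(-3248 + \left(-6 + 3\right)^{2}\right) \left(P + 2502\right) = \left(-3248 + \left(-6 + 3\right)^{2}\right) \left(1850 + 2502\right) = \left(-3248 + \left(-3\right)^{2}\right) 4352 = \left(-3248 + 9\right) 4352 = \left(-3239\right) 4352 = -14096128$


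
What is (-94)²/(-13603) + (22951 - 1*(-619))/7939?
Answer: 250473706/107994217 ≈ 2.3193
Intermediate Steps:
(-94)²/(-13603) + (22951 - 1*(-619))/7939 = 8836*(-1/13603) + (22951 + 619)*(1/7939) = -8836/13603 + 23570*(1/7939) = -8836/13603 + 23570/7939 = 250473706/107994217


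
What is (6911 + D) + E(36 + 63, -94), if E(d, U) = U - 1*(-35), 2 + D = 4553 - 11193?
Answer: 210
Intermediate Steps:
D = -6642 (D = -2 + (4553 - 11193) = -2 - 6640 = -6642)
E(d, U) = 35 + U (E(d, U) = U + 35 = 35 + U)
(6911 + D) + E(36 + 63, -94) = (6911 - 6642) + (35 - 94) = 269 - 59 = 210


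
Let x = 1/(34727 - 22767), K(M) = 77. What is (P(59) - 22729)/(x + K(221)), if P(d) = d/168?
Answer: -5708527435/19339341 ≈ -295.18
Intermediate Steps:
P(d) = d/168 (P(d) = d*(1/168) = d/168)
x = 1/11960 ≈ 8.3612e-5
(P(59) - 22729)/(x + K(221)) = ((1/168)*59 - 22729)/(1/11960 + 77) = (59/168 - 22729)/(920921/11960) = -3818413/168*11960/920921 = -5708527435/19339341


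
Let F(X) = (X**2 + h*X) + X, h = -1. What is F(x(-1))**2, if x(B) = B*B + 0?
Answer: 1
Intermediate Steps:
x(B) = B**2 (x(B) = B**2 + 0 = B**2)
F(X) = X**2 (F(X) = (X**2 - X) + X = X**2)
F(x(-1))**2 = (((-1)**2)**2)**2 = (1**2)**2 = 1**2 = 1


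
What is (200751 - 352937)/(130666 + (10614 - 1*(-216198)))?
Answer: -76093/178739 ≈ -0.42572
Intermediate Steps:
(200751 - 352937)/(130666 + (10614 - 1*(-216198))) = -152186/(130666 + (10614 + 216198)) = -152186/(130666 + 226812) = -152186/357478 = -152186*1/357478 = -76093/178739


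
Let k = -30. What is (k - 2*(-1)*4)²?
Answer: 484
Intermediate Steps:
(k - 2*(-1)*4)² = (-30 - 2*(-1)*4)² = (-30 + 2*4)² = (-30 + 8)² = (-22)² = 484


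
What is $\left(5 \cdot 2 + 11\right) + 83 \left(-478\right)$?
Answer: $-39653$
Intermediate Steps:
$\left(5 \cdot 2 + 11\right) + 83 \left(-478\right) = \left(10 + 11\right) - 39674 = 21 - 39674 = -39653$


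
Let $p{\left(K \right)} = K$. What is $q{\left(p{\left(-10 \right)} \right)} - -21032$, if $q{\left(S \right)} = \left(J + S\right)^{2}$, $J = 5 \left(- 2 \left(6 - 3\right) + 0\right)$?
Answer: $22632$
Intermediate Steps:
$J = -30$ ($J = 5 \left(\left(-2\right) 3 + 0\right) = 5 \left(-6 + 0\right) = 5 \left(-6\right) = -30$)
$q{\left(S \right)} = \left(-30 + S\right)^{2}$
$q{\left(p{\left(-10 \right)} \right)} - -21032 = \left(-30 - 10\right)^{2} - -21032 = \left(-40\right)^{2} + 21032 = 1600 + 21032 = 22632$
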